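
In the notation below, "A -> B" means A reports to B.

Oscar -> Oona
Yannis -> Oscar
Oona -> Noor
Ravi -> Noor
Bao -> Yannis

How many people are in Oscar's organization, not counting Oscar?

2

Oscar directly manages Yannis. Under Yannis: Bao (1). That's 2 in total.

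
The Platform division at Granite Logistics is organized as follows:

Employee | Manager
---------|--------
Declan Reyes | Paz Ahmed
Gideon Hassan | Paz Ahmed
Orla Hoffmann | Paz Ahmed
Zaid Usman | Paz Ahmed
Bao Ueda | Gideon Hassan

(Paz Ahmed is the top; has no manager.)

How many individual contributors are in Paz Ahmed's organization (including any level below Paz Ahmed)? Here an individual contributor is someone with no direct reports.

The people in Paz Ahmed's organization with no one reporting to them are Zaid Usman, Orla Hoffmann, Bao Ueda, Declan Reyes. That is 4.

4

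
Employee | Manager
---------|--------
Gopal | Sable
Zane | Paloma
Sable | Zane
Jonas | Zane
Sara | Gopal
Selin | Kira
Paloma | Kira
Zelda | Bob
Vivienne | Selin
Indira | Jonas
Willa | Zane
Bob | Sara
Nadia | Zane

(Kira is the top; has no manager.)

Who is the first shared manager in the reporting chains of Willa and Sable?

Willa's chain of managers is Zane, Paloma, Kira. Sable's chain of managers is Zane, Paloma, Kira. The first manager that appears in both chains is Zane.

Zane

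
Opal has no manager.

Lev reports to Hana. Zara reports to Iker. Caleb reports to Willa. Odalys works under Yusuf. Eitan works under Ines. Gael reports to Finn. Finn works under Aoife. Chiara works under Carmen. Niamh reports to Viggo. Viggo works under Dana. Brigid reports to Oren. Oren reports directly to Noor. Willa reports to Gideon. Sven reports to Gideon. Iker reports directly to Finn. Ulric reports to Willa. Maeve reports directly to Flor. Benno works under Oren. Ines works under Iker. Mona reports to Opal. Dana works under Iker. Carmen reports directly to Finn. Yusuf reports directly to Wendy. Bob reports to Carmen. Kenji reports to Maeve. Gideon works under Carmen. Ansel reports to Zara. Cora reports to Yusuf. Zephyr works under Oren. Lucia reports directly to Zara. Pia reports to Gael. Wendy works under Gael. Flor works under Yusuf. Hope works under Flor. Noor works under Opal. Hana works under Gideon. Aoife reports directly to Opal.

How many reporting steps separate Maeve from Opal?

7

Chain from Maeve up to Opal: Maeve → Flor → Yusuf → Wendy → Gael → Finn → Aoife → Opal. That is 7 steps up, so Maeve is 7 levels below Opal.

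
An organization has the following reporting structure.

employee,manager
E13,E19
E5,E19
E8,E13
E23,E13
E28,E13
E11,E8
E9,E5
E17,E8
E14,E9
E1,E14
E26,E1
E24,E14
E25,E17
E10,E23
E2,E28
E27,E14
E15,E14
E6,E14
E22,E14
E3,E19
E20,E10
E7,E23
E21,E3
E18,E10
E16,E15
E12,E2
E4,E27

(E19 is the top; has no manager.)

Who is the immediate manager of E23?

E13

E23 reports directly to E13.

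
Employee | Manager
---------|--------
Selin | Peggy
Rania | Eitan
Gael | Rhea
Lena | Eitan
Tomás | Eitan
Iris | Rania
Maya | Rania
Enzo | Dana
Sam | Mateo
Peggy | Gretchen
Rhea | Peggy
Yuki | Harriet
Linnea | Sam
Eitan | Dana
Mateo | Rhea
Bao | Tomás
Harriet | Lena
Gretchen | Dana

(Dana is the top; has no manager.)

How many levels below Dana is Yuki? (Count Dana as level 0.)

4

Chain from Yuki up to Dana: Yuki → Harriet → Lena → Eitan → Dana. That is 4 steps up, so Yuki is 4 levels below Dana.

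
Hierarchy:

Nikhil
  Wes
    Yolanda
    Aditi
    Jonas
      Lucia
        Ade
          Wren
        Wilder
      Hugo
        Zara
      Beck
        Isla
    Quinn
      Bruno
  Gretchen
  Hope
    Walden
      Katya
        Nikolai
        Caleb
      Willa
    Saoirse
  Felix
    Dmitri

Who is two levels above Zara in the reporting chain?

Jonas

Zara reports to Hugo, and Hugo reports to Jonas. So Zara's skip-level manager is Jonas.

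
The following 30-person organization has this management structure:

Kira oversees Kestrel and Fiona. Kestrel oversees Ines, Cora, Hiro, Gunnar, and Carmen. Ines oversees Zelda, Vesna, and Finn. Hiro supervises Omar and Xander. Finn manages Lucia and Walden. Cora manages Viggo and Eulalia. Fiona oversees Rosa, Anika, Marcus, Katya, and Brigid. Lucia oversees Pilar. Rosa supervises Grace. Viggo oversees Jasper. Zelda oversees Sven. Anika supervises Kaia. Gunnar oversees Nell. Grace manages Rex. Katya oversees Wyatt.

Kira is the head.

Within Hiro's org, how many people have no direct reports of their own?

2

The people in Hiro's organization with no one reporting to them are Omar, Xander. That is 2.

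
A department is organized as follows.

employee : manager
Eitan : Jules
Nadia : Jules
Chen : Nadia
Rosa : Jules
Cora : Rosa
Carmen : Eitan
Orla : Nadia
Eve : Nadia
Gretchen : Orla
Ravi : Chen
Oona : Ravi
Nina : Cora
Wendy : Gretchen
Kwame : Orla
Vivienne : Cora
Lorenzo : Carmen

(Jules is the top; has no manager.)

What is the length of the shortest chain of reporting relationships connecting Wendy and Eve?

4

Wendy is 3 levels below Nadia, and Eve is 1 level below Nadia (their lowest common manager). The shortest path runs up from Wendy to Nadia and back down to Eve: 3 + 1 = 4 links.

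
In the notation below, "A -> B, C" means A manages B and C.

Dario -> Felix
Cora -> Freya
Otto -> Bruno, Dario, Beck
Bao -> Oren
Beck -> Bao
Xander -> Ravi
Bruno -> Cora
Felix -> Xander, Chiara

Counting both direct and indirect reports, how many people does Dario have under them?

4

Dario directly manages Felix. Under Felix: Chiara, Xander, Ravi (3). That's 4 in total.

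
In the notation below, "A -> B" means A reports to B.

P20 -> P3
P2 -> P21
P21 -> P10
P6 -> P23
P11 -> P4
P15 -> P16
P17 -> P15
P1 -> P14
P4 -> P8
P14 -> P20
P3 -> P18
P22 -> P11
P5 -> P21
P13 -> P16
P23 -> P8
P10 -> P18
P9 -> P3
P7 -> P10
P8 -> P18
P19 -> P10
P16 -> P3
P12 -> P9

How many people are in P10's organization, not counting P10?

P10 directly manages P21, P7, P19. Under P21: P5, P2 (2). P7 has no reports. P19 has no reports. So P10's organization is 3 direct reports plus everyone under them: 3 + 1 + 1 = 5.

5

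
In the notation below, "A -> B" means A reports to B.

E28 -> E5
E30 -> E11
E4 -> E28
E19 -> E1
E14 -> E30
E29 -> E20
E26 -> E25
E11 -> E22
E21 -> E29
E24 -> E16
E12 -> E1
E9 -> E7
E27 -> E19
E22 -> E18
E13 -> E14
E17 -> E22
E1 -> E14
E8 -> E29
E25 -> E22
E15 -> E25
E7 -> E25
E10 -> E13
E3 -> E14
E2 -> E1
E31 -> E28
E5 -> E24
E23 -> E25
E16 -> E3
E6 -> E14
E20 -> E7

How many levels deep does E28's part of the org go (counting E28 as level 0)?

The longest chain under E28 runs E28 → E31, which is 1 level below E28.

1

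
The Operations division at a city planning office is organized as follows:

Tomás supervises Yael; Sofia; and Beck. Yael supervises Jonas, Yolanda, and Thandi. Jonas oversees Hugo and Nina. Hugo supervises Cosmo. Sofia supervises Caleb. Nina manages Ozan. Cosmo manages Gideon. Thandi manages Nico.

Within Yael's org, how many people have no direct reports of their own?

The people in Yael's organization with no one reporting to them are Nico, Yolanda, Ozan, Gideon. That is 4.

4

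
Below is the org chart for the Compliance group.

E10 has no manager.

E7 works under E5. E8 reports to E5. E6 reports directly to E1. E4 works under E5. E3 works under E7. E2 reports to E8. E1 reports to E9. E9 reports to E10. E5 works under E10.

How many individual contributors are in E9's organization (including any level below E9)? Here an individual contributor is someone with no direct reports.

The only person in E9's organization with no one reporting to them is E6. That is 1.

1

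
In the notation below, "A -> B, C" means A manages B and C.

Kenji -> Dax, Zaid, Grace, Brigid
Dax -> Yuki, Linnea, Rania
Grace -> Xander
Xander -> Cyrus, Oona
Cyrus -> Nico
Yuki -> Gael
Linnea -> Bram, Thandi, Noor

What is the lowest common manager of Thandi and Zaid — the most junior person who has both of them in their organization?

Thandi's chain of managers is Linnea, Dax, Kenji. Zaid's chain of managers is Kenji. The first manager that appears in both chains is Kenji.

Kenji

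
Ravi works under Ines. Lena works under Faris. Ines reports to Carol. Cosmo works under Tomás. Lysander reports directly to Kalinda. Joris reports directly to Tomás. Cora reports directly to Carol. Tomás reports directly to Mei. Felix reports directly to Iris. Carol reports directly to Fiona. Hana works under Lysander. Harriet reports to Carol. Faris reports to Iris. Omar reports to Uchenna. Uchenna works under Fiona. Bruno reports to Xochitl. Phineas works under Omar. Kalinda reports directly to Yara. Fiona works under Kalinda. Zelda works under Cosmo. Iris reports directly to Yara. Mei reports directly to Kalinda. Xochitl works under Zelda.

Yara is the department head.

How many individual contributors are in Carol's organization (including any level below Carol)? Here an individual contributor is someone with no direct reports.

The people in Carol's organization with no one reporting to them are Ravi, Cora, Harriet. That is 3.

3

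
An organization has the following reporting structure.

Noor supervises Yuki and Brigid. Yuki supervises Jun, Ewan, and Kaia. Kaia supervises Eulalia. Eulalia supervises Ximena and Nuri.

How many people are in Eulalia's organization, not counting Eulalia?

Eulalia directly manages Ximena, Nuri. Ximena has no reports. Nuri has no reports. So Eulalia's organization is 2 direct reports plus everyone under them: 1 + 1 = 2.

2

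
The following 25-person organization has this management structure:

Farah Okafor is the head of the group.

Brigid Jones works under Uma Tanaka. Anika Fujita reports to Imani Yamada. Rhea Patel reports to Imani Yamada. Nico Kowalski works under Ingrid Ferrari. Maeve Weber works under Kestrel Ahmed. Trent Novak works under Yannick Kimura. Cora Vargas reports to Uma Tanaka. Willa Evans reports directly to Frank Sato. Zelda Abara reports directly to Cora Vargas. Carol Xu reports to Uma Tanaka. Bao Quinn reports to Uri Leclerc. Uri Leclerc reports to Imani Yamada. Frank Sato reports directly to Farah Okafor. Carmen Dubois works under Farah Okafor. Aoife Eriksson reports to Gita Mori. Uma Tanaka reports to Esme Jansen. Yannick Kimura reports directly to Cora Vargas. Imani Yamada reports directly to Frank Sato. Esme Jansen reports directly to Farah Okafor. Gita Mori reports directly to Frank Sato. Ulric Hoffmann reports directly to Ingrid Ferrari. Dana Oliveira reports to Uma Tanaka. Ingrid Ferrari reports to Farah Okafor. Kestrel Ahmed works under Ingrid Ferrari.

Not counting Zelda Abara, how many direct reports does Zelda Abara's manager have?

Zelda Abara reports to Cora Vargas. Cora Vargas's other direct reports are Yannick Kimura — 1 peer.

1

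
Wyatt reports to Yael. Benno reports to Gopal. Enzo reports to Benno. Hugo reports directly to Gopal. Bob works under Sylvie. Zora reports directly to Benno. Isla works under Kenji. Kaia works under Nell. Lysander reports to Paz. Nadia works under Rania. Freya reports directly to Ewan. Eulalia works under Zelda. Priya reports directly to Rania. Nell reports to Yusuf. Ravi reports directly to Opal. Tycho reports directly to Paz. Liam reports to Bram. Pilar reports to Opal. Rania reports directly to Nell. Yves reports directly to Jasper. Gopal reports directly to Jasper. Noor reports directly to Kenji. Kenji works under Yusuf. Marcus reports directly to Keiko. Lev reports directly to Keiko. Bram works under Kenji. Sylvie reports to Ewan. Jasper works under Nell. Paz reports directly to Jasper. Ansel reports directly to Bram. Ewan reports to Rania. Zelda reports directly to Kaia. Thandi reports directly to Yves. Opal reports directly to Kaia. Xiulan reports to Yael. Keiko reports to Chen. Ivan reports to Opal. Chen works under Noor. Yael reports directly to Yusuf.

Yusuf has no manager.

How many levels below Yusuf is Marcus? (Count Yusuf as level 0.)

Chain from Marcus up to Yusuf: Marcus → Keiko → Chen → Noor → Kenji → Yusuf. That is 5 steps up, so Marcus is 5 levels below Yusuf.

5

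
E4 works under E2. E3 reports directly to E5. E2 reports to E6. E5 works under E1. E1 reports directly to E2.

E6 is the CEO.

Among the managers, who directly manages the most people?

E2

Direct-report counts: E6 has 1; E2 has 2; E1 has 1; E5 has 1. The largest is 2, held by E2.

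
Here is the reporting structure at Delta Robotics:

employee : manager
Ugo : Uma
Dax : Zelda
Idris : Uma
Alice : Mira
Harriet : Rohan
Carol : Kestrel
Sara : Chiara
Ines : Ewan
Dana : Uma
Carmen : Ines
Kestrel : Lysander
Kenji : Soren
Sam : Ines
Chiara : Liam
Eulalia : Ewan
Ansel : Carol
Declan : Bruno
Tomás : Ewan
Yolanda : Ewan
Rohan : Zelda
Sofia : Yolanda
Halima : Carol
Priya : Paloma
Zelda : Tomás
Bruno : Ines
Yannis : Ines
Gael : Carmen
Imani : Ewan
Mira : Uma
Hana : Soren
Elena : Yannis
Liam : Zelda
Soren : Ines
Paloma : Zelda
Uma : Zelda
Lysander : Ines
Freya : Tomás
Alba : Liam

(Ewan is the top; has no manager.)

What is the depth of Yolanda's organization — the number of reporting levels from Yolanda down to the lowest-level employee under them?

The longest chain under Yolanda runs Yolanda → Sofia, which is 1 level below Yolanda.

1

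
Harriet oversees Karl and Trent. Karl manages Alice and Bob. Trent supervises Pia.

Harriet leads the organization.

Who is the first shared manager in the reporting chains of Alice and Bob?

Karl

Alice's chain of managers is Karl, Harriet. Bob's chain of managers is Karl, Harriet. The first manager that appears in both chains is Karl.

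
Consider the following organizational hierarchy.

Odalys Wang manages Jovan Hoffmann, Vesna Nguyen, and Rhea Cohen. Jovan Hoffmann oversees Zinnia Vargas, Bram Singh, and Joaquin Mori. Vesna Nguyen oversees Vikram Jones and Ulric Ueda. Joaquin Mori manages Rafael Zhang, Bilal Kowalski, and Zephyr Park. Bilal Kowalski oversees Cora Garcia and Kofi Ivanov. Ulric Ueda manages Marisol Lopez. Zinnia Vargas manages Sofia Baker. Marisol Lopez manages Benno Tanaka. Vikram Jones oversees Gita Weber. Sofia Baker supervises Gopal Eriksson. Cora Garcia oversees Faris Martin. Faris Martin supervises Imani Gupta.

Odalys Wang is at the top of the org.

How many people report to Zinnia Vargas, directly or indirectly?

2

Zinnia Vargas directly manages Sofia Baker. Under Sofia Baker: Gopal Eriksson (1). That's 2 in total.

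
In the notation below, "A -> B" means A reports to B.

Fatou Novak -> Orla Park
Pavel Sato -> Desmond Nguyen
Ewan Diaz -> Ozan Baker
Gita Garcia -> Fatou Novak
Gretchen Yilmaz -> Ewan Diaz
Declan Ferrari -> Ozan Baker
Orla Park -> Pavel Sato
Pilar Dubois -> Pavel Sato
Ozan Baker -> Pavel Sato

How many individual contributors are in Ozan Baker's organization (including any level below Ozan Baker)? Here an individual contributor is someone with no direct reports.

The people in Ozan Baker's organization with no one reporting to them are Declan Ferrari, Gretchen Yilmaz. That is 2.

2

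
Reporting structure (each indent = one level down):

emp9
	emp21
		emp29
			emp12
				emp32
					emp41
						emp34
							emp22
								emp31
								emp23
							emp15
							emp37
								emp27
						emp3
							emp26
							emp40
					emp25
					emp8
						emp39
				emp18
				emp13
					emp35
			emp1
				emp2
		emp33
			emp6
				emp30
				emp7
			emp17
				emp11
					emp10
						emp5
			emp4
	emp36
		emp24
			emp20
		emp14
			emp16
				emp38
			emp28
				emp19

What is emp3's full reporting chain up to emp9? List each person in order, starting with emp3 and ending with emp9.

emp3 -> emp41 -> emp32 -> emp12 -> emp29 -> emp21 -> emp9

emp3 reports to emp41. emp41 reports to emp32. emp32 reports to emp12. emp12 reports to emp29. emp29 reports to emp21. emp21 reports to emp9. emp9 is at the top.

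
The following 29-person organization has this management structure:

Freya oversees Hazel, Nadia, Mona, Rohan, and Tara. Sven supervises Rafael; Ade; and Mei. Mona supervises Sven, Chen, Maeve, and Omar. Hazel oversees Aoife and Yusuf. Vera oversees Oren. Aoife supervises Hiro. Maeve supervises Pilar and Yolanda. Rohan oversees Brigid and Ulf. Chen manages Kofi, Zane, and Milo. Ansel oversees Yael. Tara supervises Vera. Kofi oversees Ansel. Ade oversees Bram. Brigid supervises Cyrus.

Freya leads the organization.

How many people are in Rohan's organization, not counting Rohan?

3

Rohan directly manages Brigid, Ulf. Under Brigid: Cyrus (1). Ulf has no reports. So Rohan's organization is 2 direct reports plus everyone under them: 2 + 1 = 3.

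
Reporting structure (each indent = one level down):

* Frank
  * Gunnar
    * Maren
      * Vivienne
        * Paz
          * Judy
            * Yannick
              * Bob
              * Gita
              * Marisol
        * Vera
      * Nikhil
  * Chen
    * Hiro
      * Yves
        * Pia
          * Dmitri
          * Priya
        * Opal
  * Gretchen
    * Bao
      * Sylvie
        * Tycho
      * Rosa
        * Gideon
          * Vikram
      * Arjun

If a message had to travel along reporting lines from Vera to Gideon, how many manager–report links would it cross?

8

Vera is 4 levels below Frank, and Gideon is 4 levels below Frank (their lowest common manager). The shortest path runs up from Vera to Frank and back down to Gideon: 4 + 4 = 8 links.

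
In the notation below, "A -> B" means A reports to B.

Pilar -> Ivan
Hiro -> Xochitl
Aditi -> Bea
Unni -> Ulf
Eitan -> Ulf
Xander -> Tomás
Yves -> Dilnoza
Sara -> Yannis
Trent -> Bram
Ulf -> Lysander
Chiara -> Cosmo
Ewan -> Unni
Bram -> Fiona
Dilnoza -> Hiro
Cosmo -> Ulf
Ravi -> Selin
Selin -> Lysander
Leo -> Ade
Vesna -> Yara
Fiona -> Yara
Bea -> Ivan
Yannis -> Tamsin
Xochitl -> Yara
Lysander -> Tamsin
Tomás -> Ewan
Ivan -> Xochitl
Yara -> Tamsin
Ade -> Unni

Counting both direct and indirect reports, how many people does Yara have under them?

12

Yara directly manages Xochitl, Vesna, Fiona. Under Xochitl: Ivan, Bea, Aditi, Pilar, Hiro, Dilnoza, Yves (7). Vesna has no reports. Under Fiona: Bram, Trent (2). So Yara's organization is 3 direct reports plus everyone under them: 8 + 1 + 3 = 12.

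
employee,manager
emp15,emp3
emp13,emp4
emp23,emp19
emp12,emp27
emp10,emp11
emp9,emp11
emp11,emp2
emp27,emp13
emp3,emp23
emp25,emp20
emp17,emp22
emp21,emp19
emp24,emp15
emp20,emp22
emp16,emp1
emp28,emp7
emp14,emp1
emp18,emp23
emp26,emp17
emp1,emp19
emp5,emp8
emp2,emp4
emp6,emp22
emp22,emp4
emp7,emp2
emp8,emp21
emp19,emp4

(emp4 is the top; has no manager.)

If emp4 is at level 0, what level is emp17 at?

Chain from emp17 up to emp4: emp17 → emp22 → emp4. That is 2 steps up, so emp17 is 2 levels below emp4.

2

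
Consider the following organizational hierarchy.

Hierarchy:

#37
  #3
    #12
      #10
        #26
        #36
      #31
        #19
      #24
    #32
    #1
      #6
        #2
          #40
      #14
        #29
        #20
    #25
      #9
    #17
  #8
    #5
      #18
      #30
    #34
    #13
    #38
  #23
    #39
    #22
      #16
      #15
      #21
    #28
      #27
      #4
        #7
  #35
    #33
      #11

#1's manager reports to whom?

#1 reports to #3, and #3 reports to #37. So #1's skip-level manager is #37.

#37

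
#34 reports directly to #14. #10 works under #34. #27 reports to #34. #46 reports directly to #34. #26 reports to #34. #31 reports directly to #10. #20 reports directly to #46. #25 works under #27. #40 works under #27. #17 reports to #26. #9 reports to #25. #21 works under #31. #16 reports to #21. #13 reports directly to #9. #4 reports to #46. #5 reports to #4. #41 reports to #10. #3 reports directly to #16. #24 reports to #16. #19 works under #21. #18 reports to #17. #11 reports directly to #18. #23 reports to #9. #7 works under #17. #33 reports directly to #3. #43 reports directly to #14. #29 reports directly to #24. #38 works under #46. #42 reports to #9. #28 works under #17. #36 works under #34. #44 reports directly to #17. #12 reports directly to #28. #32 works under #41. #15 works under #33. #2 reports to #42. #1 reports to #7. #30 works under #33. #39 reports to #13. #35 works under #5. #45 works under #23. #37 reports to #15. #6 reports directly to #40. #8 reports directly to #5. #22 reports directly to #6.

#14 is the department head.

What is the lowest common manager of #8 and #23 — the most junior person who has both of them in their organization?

#8's chain of managers is #5, #4, #46, #34, #14. #23's chain of managers is #9, #25, #27, #34, #14. The first manager that appears in both chains is #34.

#34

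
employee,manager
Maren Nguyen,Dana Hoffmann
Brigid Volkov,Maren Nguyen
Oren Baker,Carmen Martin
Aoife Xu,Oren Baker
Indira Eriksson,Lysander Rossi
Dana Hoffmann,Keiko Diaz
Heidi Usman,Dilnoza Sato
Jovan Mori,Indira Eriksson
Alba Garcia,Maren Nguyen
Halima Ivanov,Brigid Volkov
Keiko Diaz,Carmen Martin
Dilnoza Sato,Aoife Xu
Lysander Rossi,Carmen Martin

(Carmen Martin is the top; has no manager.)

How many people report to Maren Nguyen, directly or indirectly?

Maren Nguyen directly manages Brigid Volkov, Alba Garcia. Under Brigid Volkov: Halima Ivanov (1). Alba Garcia has no reports. So Maren Nguyen's organization is 2 direct reports plus everyone under them: 2 + 1 = 3.

3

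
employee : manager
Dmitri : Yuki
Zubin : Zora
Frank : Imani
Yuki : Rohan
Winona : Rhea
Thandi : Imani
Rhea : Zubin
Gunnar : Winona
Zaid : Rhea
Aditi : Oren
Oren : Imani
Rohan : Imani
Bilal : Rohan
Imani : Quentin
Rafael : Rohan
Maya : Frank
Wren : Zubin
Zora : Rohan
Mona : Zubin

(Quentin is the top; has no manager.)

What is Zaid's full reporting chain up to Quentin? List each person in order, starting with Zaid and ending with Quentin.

Zaid -> Rhea -> Zubin -> Zora -> Rohan -> Imani -> Quentin

Zaid reports to Rhea. Rhea reports to Zubin. Zubin reports to Zora. Zora reports to Rohan. Rohan reports to Imani. Imani reports to Quentin. Quentin is at the top.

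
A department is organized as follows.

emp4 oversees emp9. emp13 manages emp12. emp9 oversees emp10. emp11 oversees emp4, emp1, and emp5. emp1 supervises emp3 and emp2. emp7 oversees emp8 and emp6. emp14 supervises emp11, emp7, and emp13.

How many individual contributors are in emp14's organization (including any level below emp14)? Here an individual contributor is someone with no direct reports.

The people in emp14's organization with no one reporting to them are emp12, emp6, emp8, emp5, emp3, emp2, emp10. That is 7.

7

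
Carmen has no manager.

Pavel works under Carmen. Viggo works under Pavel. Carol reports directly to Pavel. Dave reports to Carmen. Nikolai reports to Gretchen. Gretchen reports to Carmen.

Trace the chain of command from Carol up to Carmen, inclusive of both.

Carol reports to Pavel. Pavel reports to Carmen. Carmen is at the top.

Carol -> Pavel -> Carmen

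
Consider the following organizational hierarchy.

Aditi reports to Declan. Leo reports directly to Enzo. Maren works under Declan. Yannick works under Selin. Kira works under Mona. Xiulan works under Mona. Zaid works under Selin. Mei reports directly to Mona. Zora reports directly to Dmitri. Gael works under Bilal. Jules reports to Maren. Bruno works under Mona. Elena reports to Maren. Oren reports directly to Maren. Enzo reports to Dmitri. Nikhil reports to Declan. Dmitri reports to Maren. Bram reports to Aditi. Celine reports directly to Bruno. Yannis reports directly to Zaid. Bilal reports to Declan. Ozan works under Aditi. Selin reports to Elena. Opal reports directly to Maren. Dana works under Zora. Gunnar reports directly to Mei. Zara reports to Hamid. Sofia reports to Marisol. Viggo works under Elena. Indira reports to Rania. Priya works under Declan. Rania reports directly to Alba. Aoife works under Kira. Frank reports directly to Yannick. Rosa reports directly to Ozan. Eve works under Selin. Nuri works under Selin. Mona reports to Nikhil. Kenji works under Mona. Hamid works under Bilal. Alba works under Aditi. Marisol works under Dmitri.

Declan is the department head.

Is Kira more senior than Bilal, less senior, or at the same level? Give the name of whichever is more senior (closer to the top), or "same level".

Bilal

Kira is 3 levels below Declan; Bilal is 1. Bilal is higher.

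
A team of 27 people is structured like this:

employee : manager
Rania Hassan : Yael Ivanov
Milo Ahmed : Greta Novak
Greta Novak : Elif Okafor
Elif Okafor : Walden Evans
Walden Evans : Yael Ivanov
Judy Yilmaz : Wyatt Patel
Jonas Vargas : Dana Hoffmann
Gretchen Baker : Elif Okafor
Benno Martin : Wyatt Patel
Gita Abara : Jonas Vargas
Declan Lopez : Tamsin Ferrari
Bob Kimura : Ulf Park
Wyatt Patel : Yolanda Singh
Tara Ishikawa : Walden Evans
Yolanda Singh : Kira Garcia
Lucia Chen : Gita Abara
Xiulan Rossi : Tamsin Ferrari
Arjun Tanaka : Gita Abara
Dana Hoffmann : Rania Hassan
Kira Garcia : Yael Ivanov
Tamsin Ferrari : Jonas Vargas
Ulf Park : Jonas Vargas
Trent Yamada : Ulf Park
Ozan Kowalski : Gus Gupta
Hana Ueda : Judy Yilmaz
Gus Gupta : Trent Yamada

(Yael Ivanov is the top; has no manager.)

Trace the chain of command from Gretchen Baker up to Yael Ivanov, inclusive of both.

Gretchen Baker reports to Elif Okafor. Elif Okafor reports to Walden Evans. Walden Evans reports to Yael Ivanov. Yael Ivanov is at the top.

Gretchen Baker -> Elif Okafor -> Walden Evans -> Yael Ivanov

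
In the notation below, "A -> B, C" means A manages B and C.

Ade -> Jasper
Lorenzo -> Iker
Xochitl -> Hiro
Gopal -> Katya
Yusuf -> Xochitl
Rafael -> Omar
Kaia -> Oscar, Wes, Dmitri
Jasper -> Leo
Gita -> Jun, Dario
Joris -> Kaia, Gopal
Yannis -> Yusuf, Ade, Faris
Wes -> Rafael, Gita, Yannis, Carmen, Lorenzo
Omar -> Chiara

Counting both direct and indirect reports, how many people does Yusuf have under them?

Yusuf directly manages Xochitl. Under Xochitl: Hiro (1). That's 2 in total.

2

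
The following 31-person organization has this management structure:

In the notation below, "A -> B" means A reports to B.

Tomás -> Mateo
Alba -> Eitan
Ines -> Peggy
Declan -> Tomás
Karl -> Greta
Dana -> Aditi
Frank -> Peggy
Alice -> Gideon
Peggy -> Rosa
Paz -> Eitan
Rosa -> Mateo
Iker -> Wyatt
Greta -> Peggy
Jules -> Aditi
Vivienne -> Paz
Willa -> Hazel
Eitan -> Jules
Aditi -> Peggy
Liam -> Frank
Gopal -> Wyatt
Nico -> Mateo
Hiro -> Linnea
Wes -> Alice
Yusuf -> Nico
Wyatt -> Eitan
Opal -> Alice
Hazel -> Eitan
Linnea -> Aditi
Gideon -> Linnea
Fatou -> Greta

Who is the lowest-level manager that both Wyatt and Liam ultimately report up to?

Wyatt's chain of managers is Eitan, Jules, Aditi, Peggy, Rosa, Mateo. Liam's chain of managers is Frank, Peggy, Rosa, Mateo. The first manager that appears in both chains is Peggy.

Peggy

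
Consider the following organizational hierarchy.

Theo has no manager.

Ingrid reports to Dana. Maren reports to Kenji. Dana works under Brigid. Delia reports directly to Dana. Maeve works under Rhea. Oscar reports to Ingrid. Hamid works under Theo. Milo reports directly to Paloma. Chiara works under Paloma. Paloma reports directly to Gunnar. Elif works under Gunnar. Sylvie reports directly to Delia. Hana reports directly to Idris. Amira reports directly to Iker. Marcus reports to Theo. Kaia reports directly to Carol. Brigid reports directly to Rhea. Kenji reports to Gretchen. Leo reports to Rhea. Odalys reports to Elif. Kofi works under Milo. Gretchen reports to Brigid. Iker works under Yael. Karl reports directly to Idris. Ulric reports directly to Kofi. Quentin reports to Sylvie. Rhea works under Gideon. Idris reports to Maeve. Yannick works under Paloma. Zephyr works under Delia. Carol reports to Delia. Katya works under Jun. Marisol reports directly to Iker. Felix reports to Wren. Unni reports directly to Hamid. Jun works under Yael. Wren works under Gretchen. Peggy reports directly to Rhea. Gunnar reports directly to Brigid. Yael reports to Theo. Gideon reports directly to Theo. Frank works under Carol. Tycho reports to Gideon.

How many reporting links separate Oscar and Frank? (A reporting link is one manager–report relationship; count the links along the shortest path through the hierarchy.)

5

Oscar is 2 levels below Dana, and Frank is 3 levels below Dana (their lowest common manager). The shortest path runs up from Oscar to Dana and back down to Frank: 2 + 3 = 5 links.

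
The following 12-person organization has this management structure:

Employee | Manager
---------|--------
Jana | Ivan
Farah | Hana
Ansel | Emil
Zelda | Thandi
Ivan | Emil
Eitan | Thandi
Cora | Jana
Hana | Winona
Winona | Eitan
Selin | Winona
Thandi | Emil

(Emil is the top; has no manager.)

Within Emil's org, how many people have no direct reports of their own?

5

The people in Emil's organization with no one reporting to them are Ansel, Cora, Zelda, Farah, Selin. That is 5.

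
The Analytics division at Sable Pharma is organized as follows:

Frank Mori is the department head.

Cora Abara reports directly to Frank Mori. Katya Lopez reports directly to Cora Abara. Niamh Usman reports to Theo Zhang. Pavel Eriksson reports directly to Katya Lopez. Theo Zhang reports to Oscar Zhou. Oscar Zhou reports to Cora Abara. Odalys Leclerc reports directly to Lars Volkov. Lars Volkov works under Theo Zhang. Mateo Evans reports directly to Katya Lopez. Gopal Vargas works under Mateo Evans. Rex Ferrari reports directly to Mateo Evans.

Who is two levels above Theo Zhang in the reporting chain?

Cora Abara

Theo Zhang reports to Oscar Zhou, and Oscar Zhou reports to Cora Abara. So Theo Zhang's skip-level manager is Cora Abara.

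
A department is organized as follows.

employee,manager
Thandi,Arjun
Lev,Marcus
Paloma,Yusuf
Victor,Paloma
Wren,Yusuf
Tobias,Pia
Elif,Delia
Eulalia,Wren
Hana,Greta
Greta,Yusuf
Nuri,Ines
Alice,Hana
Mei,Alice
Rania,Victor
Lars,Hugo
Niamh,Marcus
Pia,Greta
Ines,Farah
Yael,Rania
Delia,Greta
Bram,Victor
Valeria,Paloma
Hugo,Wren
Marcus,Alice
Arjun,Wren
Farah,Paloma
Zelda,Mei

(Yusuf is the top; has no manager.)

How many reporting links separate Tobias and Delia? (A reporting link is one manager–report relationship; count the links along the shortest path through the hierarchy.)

Tobias is 2 levels below Greta, and Delia is 1 level below Greta (their lowest common manager). The shortest path runs up from Tobias to Greta and back down to Delia: 2 + 1 = 3 links.

3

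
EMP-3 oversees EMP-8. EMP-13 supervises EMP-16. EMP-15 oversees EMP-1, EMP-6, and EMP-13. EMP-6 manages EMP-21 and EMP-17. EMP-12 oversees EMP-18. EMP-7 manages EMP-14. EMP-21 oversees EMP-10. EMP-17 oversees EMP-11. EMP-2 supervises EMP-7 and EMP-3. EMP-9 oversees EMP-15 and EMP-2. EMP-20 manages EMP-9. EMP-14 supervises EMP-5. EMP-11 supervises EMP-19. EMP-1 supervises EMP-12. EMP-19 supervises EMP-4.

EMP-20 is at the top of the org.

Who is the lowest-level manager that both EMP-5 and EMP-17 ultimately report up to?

EMP-5's chain of managers is EMP-14, EMP-7, EMP-2, EMP-9, EMP-20. EMP-17's chain of managers is EMP-6, EMP-15, EMP-9, EMP-20. The first manager that appears in both chains is EMP-9.

EMP-9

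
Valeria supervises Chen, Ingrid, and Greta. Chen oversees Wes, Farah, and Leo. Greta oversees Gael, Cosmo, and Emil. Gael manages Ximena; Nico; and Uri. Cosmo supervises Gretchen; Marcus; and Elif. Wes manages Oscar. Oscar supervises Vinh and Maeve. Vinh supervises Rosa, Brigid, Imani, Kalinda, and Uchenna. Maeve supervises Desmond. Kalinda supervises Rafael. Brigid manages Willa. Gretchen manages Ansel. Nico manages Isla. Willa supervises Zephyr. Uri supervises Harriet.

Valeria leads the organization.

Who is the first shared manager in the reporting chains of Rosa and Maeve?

Rosa's chain of managers is Vinh, Oscar, Wes, Chen, Valeria. Maeve's chain of managers is Oscar, Wes, Chen, Valeria. The first manager that appears in both chains is Oscar.

Oscar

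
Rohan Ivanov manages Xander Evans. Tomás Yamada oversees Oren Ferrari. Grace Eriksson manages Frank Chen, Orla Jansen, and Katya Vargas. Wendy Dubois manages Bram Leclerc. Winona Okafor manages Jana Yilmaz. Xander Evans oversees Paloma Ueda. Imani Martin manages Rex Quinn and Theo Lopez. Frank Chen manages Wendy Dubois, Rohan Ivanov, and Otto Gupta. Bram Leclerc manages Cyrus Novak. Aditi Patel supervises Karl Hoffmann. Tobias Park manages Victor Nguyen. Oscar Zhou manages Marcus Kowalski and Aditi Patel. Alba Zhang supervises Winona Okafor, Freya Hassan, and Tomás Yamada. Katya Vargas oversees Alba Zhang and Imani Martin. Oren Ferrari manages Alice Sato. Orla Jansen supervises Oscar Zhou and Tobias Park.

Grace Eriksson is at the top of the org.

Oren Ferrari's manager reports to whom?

Alba Zhang

Oren Ferrari reports to Tomás Yamada, and Tomás Yamada reports to Alba Zhang. So Oren Ferrari's skip-level manager is Alba Zhang.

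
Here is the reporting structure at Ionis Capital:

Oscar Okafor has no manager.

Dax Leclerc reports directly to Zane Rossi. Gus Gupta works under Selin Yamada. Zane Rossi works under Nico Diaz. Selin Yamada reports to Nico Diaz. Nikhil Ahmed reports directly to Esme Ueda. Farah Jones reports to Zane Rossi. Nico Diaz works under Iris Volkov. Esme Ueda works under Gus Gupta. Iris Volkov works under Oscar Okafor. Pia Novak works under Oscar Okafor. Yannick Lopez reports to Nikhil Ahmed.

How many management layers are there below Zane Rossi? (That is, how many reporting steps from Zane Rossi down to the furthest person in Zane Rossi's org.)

The longest chain under Zane Rossi runs Zane Rossi → Dax Leclerc, which is 1 level below Zane Rossi.

1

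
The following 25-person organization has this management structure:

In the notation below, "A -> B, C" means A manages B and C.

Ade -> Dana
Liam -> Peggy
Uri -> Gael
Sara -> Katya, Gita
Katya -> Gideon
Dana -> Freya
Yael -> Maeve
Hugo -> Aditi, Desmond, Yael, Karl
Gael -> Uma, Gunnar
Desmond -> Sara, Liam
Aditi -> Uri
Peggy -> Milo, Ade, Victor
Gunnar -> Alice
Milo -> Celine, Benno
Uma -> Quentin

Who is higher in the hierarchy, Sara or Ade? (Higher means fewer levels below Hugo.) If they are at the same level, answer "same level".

Sara is 2 levels below Hugo; Ade is 4. Sara is higher.

Sara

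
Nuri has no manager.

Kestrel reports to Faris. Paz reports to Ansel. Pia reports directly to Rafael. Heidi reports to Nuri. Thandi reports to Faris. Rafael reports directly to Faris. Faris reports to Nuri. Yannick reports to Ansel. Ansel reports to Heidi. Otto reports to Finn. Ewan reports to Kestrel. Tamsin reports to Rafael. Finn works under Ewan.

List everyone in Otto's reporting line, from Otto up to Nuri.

Otto reports to Finn. Finn reports to Ewan. Ewan reports to Kestrel. Kestrel reports to Faris. Faris reports to Nuri. Nuri is at the top.

Otto -> Finn -> Ewan -> Kestrel -> Faris -> Nuri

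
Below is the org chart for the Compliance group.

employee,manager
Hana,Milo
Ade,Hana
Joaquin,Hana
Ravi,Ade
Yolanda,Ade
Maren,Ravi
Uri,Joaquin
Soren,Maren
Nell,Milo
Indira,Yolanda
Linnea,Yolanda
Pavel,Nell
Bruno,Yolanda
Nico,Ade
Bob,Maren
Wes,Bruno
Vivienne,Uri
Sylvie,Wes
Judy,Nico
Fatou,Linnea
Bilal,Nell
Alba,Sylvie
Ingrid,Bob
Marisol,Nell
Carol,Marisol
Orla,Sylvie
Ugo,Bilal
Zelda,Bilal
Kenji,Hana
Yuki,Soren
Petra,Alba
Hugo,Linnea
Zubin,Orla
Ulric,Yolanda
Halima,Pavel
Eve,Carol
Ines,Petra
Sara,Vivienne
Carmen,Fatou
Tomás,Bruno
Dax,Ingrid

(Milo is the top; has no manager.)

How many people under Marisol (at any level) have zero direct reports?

The only person in Marisol's organization with no one reporting to them is Eve. That is 1.

1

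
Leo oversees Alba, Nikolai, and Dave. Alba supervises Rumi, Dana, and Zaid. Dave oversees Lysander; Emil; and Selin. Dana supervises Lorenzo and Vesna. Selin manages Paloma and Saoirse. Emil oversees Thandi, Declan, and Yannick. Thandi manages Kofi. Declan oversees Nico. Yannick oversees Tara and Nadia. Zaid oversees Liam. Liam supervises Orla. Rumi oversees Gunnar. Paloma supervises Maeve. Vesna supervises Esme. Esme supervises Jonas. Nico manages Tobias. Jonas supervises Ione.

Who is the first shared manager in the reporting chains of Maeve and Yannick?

Dave

Maeve's chain of managers is Paloma, Selin, Dave, Leo. Yannick's chain of managers is Emil, Dave, Leo. The first manager that appears in both chains is Dave.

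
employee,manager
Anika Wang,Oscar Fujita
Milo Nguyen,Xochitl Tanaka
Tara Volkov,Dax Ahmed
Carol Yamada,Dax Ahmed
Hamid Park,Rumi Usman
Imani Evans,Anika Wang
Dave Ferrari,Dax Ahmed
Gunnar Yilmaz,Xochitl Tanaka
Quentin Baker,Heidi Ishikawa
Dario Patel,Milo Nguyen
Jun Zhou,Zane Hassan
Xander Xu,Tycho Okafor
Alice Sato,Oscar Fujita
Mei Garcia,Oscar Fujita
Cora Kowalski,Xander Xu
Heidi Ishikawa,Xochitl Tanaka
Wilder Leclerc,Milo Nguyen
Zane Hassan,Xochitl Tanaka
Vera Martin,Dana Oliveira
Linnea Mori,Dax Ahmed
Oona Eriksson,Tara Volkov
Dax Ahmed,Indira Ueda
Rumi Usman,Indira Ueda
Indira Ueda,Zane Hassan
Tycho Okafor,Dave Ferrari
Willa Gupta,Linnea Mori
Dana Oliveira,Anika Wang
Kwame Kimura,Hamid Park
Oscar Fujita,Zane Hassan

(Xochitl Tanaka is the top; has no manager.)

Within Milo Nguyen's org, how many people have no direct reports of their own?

2

The people in Milo Nguyen's organization with no one reporting to them are Wilder Leclerc, Dario Patel. That is 2.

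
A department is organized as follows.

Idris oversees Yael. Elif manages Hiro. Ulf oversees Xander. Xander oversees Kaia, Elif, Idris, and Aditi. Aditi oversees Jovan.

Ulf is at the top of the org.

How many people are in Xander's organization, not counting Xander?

Xander directly manages Kaia, Aditi, Idris, Elif. Kaia has no reports. Under Aditi: Jovan (1). Under Idris: Yael (1). Under Elif: Hiro (1). So Xander's organization is 4 direct reports plus everyone under them: 1 + 2 + 2 + 2 = 7.

7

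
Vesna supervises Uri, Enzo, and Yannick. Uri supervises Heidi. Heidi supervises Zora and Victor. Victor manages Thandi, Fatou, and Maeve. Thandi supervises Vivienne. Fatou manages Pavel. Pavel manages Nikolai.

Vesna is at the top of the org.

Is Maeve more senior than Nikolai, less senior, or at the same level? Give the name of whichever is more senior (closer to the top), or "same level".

Maeve

Maeve is 4 levels below Vesna; Nikolai is 6. Maeve is higher.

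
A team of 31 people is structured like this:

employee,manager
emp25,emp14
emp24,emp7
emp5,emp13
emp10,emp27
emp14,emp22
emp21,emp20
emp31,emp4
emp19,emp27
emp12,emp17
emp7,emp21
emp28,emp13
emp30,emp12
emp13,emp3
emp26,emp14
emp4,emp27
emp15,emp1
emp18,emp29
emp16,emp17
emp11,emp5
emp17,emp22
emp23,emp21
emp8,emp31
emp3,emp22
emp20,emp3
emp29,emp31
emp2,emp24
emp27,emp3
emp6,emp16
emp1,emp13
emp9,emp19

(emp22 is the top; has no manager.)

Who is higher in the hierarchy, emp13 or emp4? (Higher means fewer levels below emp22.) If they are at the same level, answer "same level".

emp13

emp13 is 2 levels below emp22; emp4 is 3. emp13 is higher.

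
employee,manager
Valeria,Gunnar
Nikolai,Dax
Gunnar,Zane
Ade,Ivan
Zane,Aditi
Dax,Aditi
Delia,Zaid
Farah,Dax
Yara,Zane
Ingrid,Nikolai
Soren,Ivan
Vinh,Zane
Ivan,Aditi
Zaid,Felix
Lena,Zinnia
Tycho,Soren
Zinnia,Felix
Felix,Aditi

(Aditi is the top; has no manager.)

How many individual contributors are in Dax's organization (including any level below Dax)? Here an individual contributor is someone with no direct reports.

2

The people in Dax's organization with no one reporting to them are Farah, Ingrid. That is 2.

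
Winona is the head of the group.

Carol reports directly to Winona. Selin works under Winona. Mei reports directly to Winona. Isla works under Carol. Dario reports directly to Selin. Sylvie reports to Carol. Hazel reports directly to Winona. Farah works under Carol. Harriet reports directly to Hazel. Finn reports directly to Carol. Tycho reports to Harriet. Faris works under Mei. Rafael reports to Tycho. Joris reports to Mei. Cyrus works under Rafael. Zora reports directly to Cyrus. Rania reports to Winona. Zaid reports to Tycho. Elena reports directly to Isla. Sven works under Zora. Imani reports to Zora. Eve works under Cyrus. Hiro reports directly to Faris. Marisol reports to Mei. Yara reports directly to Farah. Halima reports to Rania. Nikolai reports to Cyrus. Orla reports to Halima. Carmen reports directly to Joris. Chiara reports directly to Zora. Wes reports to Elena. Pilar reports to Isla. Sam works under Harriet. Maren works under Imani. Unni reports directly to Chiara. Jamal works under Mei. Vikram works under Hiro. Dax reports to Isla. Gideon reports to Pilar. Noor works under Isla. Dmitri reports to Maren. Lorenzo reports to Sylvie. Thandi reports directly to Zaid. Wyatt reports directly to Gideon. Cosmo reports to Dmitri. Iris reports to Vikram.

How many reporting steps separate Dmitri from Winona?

Chain from Dmitri up to Winona: Dmitri → Maren → Imani → Zora → Cyrus → Rafael → Tycho → Harriet → Hazel → Winona. That is 9 steps up, so Dmitri is 9 levels below Winona.

9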